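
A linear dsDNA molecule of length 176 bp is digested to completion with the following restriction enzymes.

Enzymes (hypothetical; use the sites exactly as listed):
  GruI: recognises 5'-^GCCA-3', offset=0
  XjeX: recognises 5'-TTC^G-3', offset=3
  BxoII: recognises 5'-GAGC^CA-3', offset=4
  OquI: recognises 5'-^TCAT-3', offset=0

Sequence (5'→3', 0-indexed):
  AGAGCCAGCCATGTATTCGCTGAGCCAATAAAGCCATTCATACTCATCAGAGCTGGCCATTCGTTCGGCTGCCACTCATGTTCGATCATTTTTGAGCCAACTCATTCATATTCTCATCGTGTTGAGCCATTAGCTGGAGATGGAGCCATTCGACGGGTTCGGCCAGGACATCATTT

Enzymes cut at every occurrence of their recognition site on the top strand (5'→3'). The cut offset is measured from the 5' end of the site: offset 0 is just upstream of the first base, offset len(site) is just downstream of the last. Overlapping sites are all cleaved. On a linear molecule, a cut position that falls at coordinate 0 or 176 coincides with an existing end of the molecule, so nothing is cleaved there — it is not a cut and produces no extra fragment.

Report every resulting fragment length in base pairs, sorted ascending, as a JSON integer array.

[1,2,2,2,2,2,2,2,3,4,4,4,4,5,5,5,5,6,6,7,7,8,8,9,9,10,11,12,12,17]

Site scan:
  GruI (GCCA, off=0): starts [3, 7, 23, 32, 55, 70, 95, 125, 144, 161] → cuts [3, 7, 23, 32, 55, 70, 95, 125, 144, 161]
  XjeX (TTCG, off=3): starts [15, 59, 63, 80, 148, 157] → cuts [18, 62, 66, 83, 151, 160]
  BxoII (GAGCCA, off=4): starts [1, 21, 93, 123, 142] → cuts [5, 25, 97, 127, 146]
  OquI (TCAT, off=0): starts [37, 43, 75, 85, 101, 105, 113, 170] → cuts [37, 43, 75, 85, 101, 105, 113, 170]

All cut coordinates (distinct, sorted): [3, 5, 7, 18, 23, 25, 32, 37, 43, 55, 62, 66, 70, 75, 83, 85, 95, 97, 101, 105, 113, 125, 127, 144, 146, 151, 160, 161, 170]

Fragments:
  [0,3): 3 bp
  [3,5): 2 bp
  [5,7): 2 bp
  [7,18): 11 bp
  [18,23): 5 bp
  [23,25): 2 bp
  [25,32): 7 bp
  [32,37): 5 bp
  [37,43): 6 bp
  [43,55): 12 bp
  [55,62): 7 bp
  [62,66): 4 bp
  [66,70): 4 bp
  [70,75): 5 bp
  [75,83): 8 bp
  [83,85): 2 bp
  [85,95): 10 bp
  [95,97): 2 bp
  [97,101): 4 bp
  [101,105): 4 bp
  [105,113): 8 bp
  [113,125): 12 bp
  [125,127): 2 bp
  [127,144): 17 bp
  [144,146): 2 bp
  [146,151): 5 bp
  [151,160): 9 bp
  [160,161): 1 bp
  [161,170): 9 bp
  [170,176): 6 bp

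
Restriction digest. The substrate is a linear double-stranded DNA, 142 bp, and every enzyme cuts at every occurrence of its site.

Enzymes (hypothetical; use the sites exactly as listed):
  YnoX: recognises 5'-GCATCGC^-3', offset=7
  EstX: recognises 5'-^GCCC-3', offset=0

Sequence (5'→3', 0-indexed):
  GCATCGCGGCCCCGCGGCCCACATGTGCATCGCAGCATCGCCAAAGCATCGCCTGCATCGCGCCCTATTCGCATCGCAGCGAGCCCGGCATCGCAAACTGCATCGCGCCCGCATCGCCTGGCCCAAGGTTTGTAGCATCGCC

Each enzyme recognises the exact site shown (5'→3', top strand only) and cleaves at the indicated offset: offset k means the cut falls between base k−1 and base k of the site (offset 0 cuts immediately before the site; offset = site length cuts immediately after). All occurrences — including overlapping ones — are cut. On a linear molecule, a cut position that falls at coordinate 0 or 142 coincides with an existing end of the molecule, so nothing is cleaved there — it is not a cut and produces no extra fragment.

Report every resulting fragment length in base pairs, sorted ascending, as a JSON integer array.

Per-enzyme occurrences:
  YnoX GCATCGC/7: at [0, 26, 34, 45, 54, 70, 87, 99, 110, 134] ⇒ [7, 33, 41, 52, 61, 77, 94, 106, 117, 141]
  EstX GCCC/0: at [8, 16, 61, 82, 106, 120] ⇒ [8, 16, 61, 82, 106, 120]

Pooled cuts: [7, 8, 16, 33, 41, 52, 61, 77, 82, 94, 106, 117, 120, 141]

Fragments:
  [0,7): 7 bp
  [7,8): 1 bp
  [8,16): 8 bp
  [16,33): 17 bp
  [33,41): 8 bp
  [41,52): 11 bp
  [52,61): 9 bp
  [61,77): 16 bp
  [77,82): 5 bp
  [82,94): 12 bp
  [94,106): 12 bp
  [106,117): 11 bp
  [117,120): 3 bp
  [120,141): 21 bp
  [141,142): 1 bp

[1,1,3,5,7,8,8,9,11,11,12,12,16,17,21]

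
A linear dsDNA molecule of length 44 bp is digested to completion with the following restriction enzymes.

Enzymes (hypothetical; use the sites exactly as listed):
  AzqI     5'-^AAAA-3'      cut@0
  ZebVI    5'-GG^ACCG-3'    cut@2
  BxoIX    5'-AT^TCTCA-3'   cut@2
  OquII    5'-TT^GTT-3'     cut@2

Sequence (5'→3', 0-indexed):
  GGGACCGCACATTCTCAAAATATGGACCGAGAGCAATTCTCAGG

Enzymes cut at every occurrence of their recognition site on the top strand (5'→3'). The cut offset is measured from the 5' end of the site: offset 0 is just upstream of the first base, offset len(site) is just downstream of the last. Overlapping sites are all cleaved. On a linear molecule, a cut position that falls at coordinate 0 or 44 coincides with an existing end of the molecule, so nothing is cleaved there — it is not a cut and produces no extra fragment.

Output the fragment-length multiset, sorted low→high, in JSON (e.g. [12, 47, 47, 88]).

Site scan:
  AzqI AAAA/0: at [16] ⇒ [16]
  ZebVI GGACCG/2: at [1, 23] ⇒ [3, 25]
  BxoIX ATTCTCA/2: at [10, 35] ⇒ [12, 37]
  OquII (TTGTT, off=2): no sites

Pooled cuts: [3, 12, 16, 25, 37]

Fragment lengths:
  [0,3): 3 bp
  [3,12): 9 bp
  [12,16): 4 bp
  [16,25): 9 bp
  [25,37): 12 bp
  [37,44): 7 bp

[3,4,7,9,9,12]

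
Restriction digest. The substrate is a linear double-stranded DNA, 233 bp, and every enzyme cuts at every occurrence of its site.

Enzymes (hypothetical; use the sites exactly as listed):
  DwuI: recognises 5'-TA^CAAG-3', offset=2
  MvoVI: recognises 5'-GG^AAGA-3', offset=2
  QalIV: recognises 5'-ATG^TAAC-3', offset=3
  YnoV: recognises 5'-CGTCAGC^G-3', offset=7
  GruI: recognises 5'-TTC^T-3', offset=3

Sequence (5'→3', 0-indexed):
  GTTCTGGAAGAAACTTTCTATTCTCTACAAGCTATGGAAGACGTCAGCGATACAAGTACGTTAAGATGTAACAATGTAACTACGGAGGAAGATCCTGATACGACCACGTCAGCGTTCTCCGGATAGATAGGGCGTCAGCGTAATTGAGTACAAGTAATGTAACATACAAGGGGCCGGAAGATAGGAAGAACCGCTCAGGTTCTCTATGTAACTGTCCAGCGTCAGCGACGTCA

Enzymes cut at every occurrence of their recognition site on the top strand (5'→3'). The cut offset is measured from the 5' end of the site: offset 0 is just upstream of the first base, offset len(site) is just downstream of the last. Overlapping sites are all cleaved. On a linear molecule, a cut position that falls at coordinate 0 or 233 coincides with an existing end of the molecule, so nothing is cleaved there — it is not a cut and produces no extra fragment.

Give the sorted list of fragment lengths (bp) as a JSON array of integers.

[3,4,4,4,4,5,6,7,7,8,8,9,10,11,11,11,11,12,16,17,18,22,25]

Scan for sites:
  DwuI (TACAAG, off=2): starts [25, 50, 148, 164] → cuts [27, 52, 150, 166]
  MvoVI (GGAAGA, off=2): starts [5, 35, 86, 175, 183] → cuts [7, 37, 88, 177, 185]
  QalIV (ATGTAAC, off=3): starts [65, 73, 156, 205] → cuts [68, 76, 159, 208]
  YnoV (CGTCAGCG, off=7): starts [41, 106, 132, 219] → cuts [48, 113, 139, 226]
  GruI (TTCT, off=3): starts [1, 15, 20, 114, 199] → cuts [4, 18, 23, 117, 202]

Pooled cuts: [4, 7, 18, 23, 27, 37, 48, 52, 68, 76, 88, 113, 117, 139, 150, 159, 166, 177, 185, 202, 208, 226]

Fragments:
  [0,4): 4 bp
  [4,7): 3 bp
  [7,18): 11 bp
  [18,23): 5 bp
  [23,27): 4 bp
  [27,37): 10 bp
  [37,48): 11 bp
  [48,52): 4 bp
  [52,68): 16 bp
  [68,76): 8 bp
  [76,88): 12 bp
  [88,113): 25 bp
  [113,117): 4 bp
  [117,139): 22 bp
  [139,150): 11 bp
  [150,159): 9 bp
  [159,166): 7 bp
  [166,177): 11 bp
  [177,185): 8 bp
  [185,202): 17 bp
  [202,208): 6 bp
  [208,226): 18 bp
  [226,233): 7 bp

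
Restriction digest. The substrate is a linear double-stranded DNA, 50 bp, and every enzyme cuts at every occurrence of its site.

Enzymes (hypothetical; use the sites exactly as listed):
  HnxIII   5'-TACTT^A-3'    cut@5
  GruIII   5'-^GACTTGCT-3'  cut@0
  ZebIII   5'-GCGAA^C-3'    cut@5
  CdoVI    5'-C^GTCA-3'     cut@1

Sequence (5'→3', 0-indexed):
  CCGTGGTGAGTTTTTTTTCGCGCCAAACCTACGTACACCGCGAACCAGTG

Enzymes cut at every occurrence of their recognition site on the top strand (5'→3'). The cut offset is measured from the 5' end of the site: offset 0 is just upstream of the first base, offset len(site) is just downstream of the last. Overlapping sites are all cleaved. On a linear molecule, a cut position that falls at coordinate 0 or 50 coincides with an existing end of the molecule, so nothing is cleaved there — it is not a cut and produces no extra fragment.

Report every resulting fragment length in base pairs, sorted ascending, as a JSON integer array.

[6,44]

Per-enzyme occurrences:
  HnxIII (TACTTA, off=5): no sites
  GruIII (GACTTGCT, off=0): no sites
  ZebIII GCGAAC/5: at [39] ⇒ [44]
  CdoVI (CGTCA, off=1): no sites

Pooled cuts: [44]

Fragment lengths:
  [0,44): 44 bp
  [44,50): 6 bp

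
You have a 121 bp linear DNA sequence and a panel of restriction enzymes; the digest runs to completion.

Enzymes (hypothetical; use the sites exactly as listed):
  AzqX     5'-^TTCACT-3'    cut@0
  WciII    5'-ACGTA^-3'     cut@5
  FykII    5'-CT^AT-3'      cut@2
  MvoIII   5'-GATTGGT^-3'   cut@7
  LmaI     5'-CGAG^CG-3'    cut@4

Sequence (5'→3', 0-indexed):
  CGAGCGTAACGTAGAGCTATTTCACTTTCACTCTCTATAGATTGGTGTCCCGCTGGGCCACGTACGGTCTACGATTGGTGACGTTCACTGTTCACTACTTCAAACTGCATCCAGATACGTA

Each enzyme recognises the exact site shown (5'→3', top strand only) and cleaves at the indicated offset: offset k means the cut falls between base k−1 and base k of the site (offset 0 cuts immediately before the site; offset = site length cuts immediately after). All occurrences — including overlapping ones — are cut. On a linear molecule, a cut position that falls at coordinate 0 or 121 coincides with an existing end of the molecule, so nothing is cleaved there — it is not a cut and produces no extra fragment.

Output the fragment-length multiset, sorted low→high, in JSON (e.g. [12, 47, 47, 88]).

Per-enzyme occurrences:
  AzqX (TTCACT, off=0): starts [20, 26, 83, 90] → cuts [20, 26, 83, 90]
  WciII (ACGTA, off=5): starts [8, 59, 116] → cuts [13, 64] (position 121 is a terminus of the linear molecule — no cut)
  FykII (CTAT, off=2): starts [16, 34] → cuts [18, 36]
  MvoIII (GATTGGT, off=7): starts [39, 72] → cuts [46, 79]
  LmaI (CGAGCG, off=4): starts [0] → cuts [4]

All cut coordinates (distinct, sorted): [4, 13, 18, 20, 26, 36, 46, 64, 79, 83, 90]

Fragments:
  [0,4): 4 bp
  [4,13): 9 bp
  [13,18): 5 bp
  [18,20): 2 bp
  [20,26): 6 bp
  [26,36): 10 bp
  [36,46): 10 bp
  [46,64): 18 bp
  [64,79): 15 bp
  [79,83): 4 bp
  [83,90): 7 bp
  [90,121): 31 bp

[2,4,4,5,6,7,9,10,10,15,18,31]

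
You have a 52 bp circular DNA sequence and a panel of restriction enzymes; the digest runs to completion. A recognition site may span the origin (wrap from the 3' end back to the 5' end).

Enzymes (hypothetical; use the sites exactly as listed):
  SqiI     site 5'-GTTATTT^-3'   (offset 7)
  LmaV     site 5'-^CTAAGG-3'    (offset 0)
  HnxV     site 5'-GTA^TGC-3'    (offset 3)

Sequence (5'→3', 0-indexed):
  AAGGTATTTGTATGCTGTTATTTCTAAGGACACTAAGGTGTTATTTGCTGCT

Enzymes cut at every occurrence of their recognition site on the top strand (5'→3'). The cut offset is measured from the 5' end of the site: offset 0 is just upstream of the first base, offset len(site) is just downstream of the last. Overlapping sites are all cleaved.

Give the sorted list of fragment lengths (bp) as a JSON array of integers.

[4,9,11,14,14]

Site scan:
  SqiI GTTATTT/7: at [16, 39] ⇒ [23, 46]
  LmaV CTAAGG/0: at [23, 32, 50] ⇒ [23, 32, 50]
  HnxV GTATGC/3: at [9] ⇒ [12]

All cut coordinates (distinct, sorted): [12, 23, 32, 46, 50]

Fragment lengths:
  12→23: 11 bp
  23→32: 9 bp
  32→46: 14 bp
  46→50: 4 bp
  50→12 (wrap): 52-50+12 = 14 bp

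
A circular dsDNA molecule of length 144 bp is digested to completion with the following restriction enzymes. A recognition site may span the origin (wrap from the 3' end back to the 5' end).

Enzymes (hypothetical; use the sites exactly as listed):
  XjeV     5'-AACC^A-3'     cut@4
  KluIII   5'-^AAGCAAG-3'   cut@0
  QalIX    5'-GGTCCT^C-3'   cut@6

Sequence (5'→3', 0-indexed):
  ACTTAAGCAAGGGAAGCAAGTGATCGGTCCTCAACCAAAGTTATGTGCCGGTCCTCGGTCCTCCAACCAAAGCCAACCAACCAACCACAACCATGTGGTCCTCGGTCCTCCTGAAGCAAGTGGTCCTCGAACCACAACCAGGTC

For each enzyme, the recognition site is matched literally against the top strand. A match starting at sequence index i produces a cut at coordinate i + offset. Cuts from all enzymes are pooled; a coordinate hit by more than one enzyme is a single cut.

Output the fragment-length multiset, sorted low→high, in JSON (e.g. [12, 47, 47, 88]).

Scan for sites:
  XjeV (AACCA, off=4): starts [32, 64, 74, 78, 82, 88, 129, 135] → cuts [36, 68, 78, 82, 86, 92, 133, 139]
  KluIII (AAGCAAG, off=0): starts [4, 13, 113] → cuts [4, 13, 113]
  QalIX (GGTCCTC, off=6): starts [25, 49, 56, 96, 103, 121] → cuts [31, 55, 62, 102, 109, 127]

Pooled cuts: [4, 13, 31, 36, 55, 62, 68, 78, 82, 86, 92, 102, 109, 113, 127, 133, 139]

Fragments:
  4→13: 9 bp
  13→31: 18 bp
  31→36: 5 bp
  36→55: 19 bp
  55→62: 7 bp
  62→68: 6 bp
  68→78: 10 bp
  78→82: 4 bp
  82→86: 4 bp
  86→92: 6 bp
  92→102: 10 bp
  102→109: 7 bp
  109→113: 4 bp
  113→127: 14 bp
  127→133: 6 bp
  133→139: 6 bp
  139→4 (wrap): 144-139+4 = 9 bp

[4,4,4,5,6,6,6,6,7,7,9,9,10,10,14,18,19]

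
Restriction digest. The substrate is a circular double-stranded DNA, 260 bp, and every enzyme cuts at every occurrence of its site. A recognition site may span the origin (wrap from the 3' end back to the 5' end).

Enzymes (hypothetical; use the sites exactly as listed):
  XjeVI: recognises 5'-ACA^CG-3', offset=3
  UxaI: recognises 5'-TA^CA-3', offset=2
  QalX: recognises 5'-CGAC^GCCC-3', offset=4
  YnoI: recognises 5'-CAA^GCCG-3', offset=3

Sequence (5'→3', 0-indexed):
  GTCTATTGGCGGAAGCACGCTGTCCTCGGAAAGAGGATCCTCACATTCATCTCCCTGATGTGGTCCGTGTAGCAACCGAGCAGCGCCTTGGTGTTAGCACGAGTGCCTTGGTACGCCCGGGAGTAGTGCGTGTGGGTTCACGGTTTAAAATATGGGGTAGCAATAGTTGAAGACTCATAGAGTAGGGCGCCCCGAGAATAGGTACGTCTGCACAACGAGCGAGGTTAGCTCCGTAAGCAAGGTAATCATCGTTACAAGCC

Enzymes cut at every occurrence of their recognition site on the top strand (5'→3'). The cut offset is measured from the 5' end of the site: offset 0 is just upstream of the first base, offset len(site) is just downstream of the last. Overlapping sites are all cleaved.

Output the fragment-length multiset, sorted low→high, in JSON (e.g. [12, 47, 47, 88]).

Per-enzyme occurrences:
  XjeVI (ACACG, off=3): no sites
  UxaI TACA/2: at [252] ⇒ [254]
  QalX (CGACGCCC, off=4): no sites
  YnoI CAAGCCG/3: at [254] ⇒ [257]

Pooled cuts: [254, 257]

Fragment lengths:
  254→257: 3 bp
  257→254 (wrap): 260-257+254 = 257 bp

[3,257]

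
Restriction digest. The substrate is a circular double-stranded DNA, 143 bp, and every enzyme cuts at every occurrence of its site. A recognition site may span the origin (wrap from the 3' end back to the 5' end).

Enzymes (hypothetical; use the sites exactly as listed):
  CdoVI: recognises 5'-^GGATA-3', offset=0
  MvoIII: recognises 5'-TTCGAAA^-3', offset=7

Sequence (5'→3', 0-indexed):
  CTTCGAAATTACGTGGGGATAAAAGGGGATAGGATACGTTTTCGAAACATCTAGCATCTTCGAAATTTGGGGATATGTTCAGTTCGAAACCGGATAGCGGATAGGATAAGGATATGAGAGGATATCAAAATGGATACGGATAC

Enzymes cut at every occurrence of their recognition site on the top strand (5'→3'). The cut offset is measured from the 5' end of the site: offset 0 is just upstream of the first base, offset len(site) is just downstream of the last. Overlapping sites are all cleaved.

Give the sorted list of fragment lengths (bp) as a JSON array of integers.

[2,5,5,5,6,6,7,8,10,10,12,14,16,18,19]

Site scan:
  CdoVI (GGATA, off=0): starts [16, 26, 31, 70, 91, 98, 103, 109, 119, 131, 137] → cuts [16, 26, 31, 70, 91, 98, 103, 109, 119, 131, 137]
  MvoIII (TTCGAAA, off=7): starts [1, 40, 58, 82] → cuts [8, 47, 65, 89]

Pooled cuts: [8, 16, 26, 31, 47, 65, 70, 89, 91, 98, 103, 109, 119, 131, 137]

Fragment lengths:
  8→16: 8 bp
  16→26: 10 bp
  26→31: 5 bp
  31→47: 16 bp
  47→65: 18 bp
  65→70: 5 bp
  70→89: 19 bp
  89→91: 2 bp
  91→98: 7 bp
  98→103: 5 bp
  103→109: 6 bp
  109→119: 10 bp
  119→131: 12 bp
  131→137: 6 bp
  137→8 (wrap): 143-137+8 = 14 bp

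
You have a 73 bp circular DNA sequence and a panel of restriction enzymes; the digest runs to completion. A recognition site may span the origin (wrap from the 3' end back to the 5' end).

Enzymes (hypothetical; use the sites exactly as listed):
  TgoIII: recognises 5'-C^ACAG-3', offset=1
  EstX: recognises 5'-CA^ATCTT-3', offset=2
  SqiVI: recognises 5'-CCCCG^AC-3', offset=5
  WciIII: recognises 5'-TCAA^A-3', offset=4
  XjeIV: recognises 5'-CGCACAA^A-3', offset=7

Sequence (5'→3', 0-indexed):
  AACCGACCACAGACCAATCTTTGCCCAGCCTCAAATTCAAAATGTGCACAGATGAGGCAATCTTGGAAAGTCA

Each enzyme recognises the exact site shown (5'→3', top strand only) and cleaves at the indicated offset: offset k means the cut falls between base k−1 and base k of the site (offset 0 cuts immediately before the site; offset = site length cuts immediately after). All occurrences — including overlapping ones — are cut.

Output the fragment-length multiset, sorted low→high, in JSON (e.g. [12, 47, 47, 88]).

Site scan:
  TgoIII CACAG/1: at [7, 46] ⇒ [8, 47]
  EstX CAATCTT/2: at [14, 57] ⇒ [16, 59]
  SqiVI (CCCCGAC, off=5): no sites
  WciIII TCAAA/4: at [30, 36, 70] ⇒ [1, 34, 40]
  XjeIV (CGCACAAA, off=7): no sites

All cut coordinates (distinct, sorted): [1, 8, 16, 34, 40, 47, 59]

Fragments:
  1→8: 7 bp
  8→16: 8 bp
  16→34: 18 bp
  34→40: 6 bp
  40→47: 7 bp
  47→59: 12 bp
  59→1 (wrap): 73-59+1 = 15 bp

[6,7,7,8,12,15,18]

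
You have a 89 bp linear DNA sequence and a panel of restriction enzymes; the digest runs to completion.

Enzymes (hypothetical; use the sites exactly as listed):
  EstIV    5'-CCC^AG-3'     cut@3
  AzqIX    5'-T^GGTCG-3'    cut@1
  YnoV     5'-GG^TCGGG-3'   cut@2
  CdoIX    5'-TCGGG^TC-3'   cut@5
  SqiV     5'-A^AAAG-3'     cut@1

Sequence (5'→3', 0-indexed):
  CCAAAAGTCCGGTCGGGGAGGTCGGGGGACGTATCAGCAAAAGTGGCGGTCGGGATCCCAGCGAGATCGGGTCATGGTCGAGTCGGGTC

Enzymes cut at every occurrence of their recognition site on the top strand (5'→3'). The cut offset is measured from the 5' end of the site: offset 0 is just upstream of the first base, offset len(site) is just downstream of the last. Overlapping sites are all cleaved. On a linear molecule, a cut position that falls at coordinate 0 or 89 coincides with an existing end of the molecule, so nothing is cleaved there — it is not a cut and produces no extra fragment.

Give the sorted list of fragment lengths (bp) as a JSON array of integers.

[2,3,4,9,9,10,10,12,12,18]

Scan for sites:
  EstIV (CCCAG, off=3): starts [56] → cuts [59]
  AzqIX (TGGTCG, off=1): starts [74] → cuts [75]
  YnoV (GGTCGGG, off=2): starts [10, 19, 47] → cuts [12, 21, 49]
  CdoIX (TCGGGTC, off=5): starts [66, 82] → cuts [71, 87]
  SqiV (AAAAG, off=1): starts [2, 38] → cuts [3, 39]

Pooled cuts: [3, 12, 21, 39, 49, 59, 71, 75, 87]

Fragments:
  [0,3): 3 bp
  [3,12): 9 bp
  [12,21): 9 bp
  [21,39): 18 bp
  [39,49): 10 bp
  [49,59): 10 bp
  [59,71): 12 bp
  [71,75): 4 bp
  [75,87): 12 bp
  [87,89): 2 bp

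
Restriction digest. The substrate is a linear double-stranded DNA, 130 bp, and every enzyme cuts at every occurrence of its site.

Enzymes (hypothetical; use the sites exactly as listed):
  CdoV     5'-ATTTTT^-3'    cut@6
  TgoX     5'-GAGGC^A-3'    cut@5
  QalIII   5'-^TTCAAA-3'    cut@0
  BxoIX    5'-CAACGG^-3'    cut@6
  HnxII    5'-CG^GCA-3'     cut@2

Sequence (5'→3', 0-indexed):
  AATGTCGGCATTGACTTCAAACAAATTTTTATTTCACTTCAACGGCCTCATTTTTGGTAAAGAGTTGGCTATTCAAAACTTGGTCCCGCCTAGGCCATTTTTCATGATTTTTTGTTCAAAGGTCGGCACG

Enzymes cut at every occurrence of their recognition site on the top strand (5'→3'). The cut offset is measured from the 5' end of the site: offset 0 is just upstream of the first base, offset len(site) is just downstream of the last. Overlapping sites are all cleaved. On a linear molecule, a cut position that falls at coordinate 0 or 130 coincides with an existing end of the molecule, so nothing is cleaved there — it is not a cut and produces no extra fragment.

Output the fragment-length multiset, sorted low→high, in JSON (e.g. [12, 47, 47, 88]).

[2,5,7,8,10,10,11,15,15,16,31]

Site scan:
  CdoV (ATTTTT, off=6): starts [24, 49, 96, 106] → cuts [30, 55, 102, 112]
  TgoX (GAGGCA, off=5): no sites
  QalIII (TTCAAA, off=0): starts [15, 71, 114] → cuts [15, 71, 114]
  BxoIX (CAACGG, off=6): starts [39] → cuts [45]
  HnxII (CGGCA, off=2): starts [5, 123] → cuts [7, 125]

Pooled cuts: [7, 15, 30, 45, 55, 71, 102, 112, 114, 125]

Fragment lengths:
  [0,7): 7 bp
  [7,15): 8 bp
  [15,30): 15 bp
  [30,45): 15 bp
  [45,55): 10 bp
  [55,71): 16 bp
  [71,102): 31 bp
  [102,112): 10 bp
  [112,114): 2 bp
  [114,125): 11 bp
  [125,130): 5 bp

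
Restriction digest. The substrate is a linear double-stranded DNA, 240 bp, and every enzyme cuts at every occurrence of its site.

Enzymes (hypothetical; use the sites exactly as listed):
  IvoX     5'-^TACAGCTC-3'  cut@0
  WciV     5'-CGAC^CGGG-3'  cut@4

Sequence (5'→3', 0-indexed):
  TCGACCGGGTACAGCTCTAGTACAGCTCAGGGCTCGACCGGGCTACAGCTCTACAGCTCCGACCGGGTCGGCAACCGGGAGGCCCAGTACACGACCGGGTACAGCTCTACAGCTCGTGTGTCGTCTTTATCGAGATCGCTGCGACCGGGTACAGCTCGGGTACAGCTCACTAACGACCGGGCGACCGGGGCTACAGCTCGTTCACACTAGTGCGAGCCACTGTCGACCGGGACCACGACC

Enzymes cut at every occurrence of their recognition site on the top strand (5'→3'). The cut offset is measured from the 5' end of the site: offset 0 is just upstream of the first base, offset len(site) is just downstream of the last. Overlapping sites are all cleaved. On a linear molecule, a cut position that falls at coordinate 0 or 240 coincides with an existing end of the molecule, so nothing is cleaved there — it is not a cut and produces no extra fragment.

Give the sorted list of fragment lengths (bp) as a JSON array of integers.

[4,4,4,5,5,6,8,8,8,11,11,12,13,17,18,32,36,38]

Site scan:
  IvoX TACAGCTC/0: at [9, 20, 43, 51, 99, 107, 149, 160, 191] ⇒ [9, 20, 43, 51, 99, 107, 149, 160, 191]
  WciV CGACCGGG/4: at [1, 34, 59, 91, 141, 173, 181, 223] ⇒ [5, 38, 63, 95, 145, 177, 185, 227]

Pooled cuts: [5, 9, 20, 38, 43, 51, 63, 95, 99, 107, 145, 149, 160, 177, 185, 191, 227]

Fragment lengths:
  [0,5): 5 bp
  [5,9): 4 bp
  [9,20): 11 bp
  [20,38): 18 bp
  [38,43): 5 bp
  [43,51): 8 bp
  [51,63): 12 bp
  [63,95): 32 bp
  [95,99): 4 bp
  [99,107): 8 bp
  [107,145): 38 bp
  [145,149): 4 bp
  [149,160): 11 bp
  [160,177): 17 bp
  [177,185): 8 bp
  [185,191): 6 bp
  [191,227): 36 bp
  [227,240): 13 bp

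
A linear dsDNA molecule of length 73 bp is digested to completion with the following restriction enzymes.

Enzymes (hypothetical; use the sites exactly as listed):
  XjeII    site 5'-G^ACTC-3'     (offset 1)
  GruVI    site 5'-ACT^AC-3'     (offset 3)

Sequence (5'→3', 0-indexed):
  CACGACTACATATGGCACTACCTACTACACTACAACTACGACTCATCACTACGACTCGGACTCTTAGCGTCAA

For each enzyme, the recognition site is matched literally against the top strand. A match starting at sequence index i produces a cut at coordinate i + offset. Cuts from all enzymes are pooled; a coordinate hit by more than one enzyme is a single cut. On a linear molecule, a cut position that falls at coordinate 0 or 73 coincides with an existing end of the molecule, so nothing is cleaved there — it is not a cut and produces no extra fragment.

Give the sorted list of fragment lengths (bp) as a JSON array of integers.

Per-enzyme occurrences:
  XjeII (GACTC, off=1): starts [39, 52, 58] → cuts [40, 53, 59]
  GruVI (ACTAC, off=3): starts [4, 16, 23, 28, 34, 47] → cuts [7, 19, 26, 31, 37, 50]

Pooled cuts: [7, 19, 26, 31, 37, 40, 50, 53, 59]

Fragments:
  [0,7): 7 bp
  [7,19): 12 bp
  [19,26): 7 bp
  [26,31): 5 bp
  [31,37): 6 bp
  [37,40): 3 bp
  [40,50): 10 bp
  [50,53): 3 bp
  [53,59): 6 bp
  [59,73): 14 bp

[3,3,5,6,6,7,7,10,12,14]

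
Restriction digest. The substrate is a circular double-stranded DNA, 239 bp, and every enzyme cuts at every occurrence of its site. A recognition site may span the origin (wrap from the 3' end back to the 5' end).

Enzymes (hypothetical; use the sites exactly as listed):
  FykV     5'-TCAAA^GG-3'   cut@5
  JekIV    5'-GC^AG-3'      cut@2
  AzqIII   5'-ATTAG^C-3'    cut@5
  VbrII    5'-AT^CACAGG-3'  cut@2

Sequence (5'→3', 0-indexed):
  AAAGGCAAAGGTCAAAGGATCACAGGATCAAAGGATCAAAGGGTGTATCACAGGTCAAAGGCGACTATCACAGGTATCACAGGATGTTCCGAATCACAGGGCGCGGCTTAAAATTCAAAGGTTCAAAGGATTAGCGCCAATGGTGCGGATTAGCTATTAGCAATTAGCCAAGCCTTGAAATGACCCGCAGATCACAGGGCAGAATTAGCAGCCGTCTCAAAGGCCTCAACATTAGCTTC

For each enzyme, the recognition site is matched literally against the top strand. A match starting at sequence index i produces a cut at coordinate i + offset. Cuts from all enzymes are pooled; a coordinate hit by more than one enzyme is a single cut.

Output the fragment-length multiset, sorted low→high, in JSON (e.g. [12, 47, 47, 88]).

[1,4,4,7,7,7,7,8,8,8,8,8,9,9,11,12,12,13,14,17,19,21,25]

Scan for sites:
  FykV TCAAAGG/5: at [11, 27, 35, 54, 114, 122, 216, 237] ⇒ [3, 16, 32, 40, 59, 119, 127, 221]
  JekIV GCAG/2: at [186, 198, 207] ⇒ [188, 200, 209]
  AzqIII ATTAGC/5: at [129, 148, 155, 162, 203, 230] ⇒ [134, 153, 160, 167, 208, 235]
  VbrII ATCACAGG/2: at [18, 46, 66, 75, 92, 190] ⇒ [20, 48, 68, 77, 94, 192]

All cut coordinates (distinct, sorted): [3, 16, 20, 32, 40, 48, 59, 68, 77, 94, 119, 127, 134, 153, 160, 167, 188, 192, 200, 208, 209, 221, 235]

Fragment lengths:
  3→16: 13 bp
  16→20: 4 bp
  20→32: 12 bp
  32→40: 8 bp
  40→48: 8 bp
  48→59: 11 bp
  59→68: 9 bp
  68→77: 9 bp
  77→94: 17 bp
  94→119: 25 bp
  119→127: 8 bp
  127→134: 7 bp
  134→153: 19 bp
  153→160: 7 bp
  160→167: 7 bp
  167→188: 21 bp
  188→192: 4 bp
  192→200: 8 bp
  200→208: 8 bp
  208→209: 1 bp
  209→221: 12 bp
  221→235: 14 bp
  235→3 (wrap): 239-235+3 = 7 bp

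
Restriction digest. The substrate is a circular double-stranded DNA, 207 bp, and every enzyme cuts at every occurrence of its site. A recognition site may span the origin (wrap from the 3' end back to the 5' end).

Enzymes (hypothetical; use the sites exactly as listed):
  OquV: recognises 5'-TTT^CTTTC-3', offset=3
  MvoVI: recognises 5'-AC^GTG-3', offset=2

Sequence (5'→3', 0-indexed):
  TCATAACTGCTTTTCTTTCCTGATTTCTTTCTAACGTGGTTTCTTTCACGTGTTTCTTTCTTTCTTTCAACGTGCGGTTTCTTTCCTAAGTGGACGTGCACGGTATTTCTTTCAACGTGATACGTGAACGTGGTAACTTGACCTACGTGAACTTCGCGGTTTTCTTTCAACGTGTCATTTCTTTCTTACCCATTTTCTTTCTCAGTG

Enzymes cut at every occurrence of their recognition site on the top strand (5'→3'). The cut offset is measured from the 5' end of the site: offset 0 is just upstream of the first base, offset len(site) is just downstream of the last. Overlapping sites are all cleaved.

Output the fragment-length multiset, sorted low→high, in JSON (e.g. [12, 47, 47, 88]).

[4,4,6,6,7,7,7,8,8,8,9,9,9,12,13,15,16,17,17,25]

Per-enzyme occurrences:
  OquV TTTCTTTC/3: at [11, 23, 39, 52, 56, 60, 77, 105, 160, 177, 193] ⇒ [14, 26, 42, 55, 59, 63, 80, 108, 163, 180, 196]
  MvoVI ACGTG/2: at [33, 47, 69, 93, 114, 121, 127, 144, 169] ⇒ [35, 49, 71, 95, 116, 123, 129, 146, 171]

All cut coordinates (distinct, sorted): [14, 26, 35, 42, 49, 55, 59, 63, 71, 80, 95, 108, 116, 123, 129, 146, 163, 171, 180, 196]

Fragments:
  14→26: 12 bp
  26→35: 9 bp
  35→42: 7 bp
  42→49: 7 bp
  49→55: 6 bp
  55→59: 4 bp
  59→63: 4 bp
  63→71: 8 bp
  71→80: 9 bp
  80→95: 15 bp
  95→108: 13 bp
  108→116: 8 bp
  116→123: 7 bp
  123→129: 6 bp
  129→146: 17 bp
  146→163: 17 bp
  163→171: 8 bp
  171→180: 9 bp
  180→196: 16 bp
  196→14 (wrap): 207-196+14 = 25 bp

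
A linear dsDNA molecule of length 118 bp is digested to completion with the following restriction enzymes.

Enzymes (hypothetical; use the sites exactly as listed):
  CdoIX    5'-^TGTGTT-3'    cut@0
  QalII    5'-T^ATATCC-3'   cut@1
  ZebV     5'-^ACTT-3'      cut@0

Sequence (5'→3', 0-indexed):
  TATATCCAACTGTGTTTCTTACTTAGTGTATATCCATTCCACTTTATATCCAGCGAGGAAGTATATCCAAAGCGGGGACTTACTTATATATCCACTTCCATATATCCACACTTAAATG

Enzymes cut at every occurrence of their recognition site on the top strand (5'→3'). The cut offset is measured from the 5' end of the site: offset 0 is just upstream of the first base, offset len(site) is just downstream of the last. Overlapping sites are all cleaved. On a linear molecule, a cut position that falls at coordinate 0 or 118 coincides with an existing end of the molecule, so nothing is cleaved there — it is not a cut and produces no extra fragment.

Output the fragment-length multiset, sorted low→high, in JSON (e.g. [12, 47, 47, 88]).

Per-enzyme occurrences:
  CdoIX (TGTGTT, off=0): starts [10] → cuts [10]
  QalII (TATATCC, off=1): starts [0, 28, 44, 61, 86, 100] → cuts [1, 29, 45, 62, 87, 101]
  ZebV (ACTT, off=0): starts [20, 40, 77, 81, 93, 109] → cuts [20, 40, 77, 81, 93, 109]

Pooled cuts: [1, 10, 20, 29, 40, 45, 62, 77, 81, 87, 93, 101, 109]

Fragment lengths:
  [0,1): 1 bp
  [1,10): 9 bp
  [10,20): 10 bp
  [20,29): 9 bp
  [29,40): 11 bp
  [40,45): 5 bp
  [45,62): 17 bp
  [62,77): 15 bp
  [77,81): 4 bp
  [81,87): 6 bp
  [87,93): 6 bp
  [93,101): 8 bp
  [101,109): 8 bp
  [109,118): 9 bp

[1,4,5,6,6,8,8,9,9,9,10,11,15,17]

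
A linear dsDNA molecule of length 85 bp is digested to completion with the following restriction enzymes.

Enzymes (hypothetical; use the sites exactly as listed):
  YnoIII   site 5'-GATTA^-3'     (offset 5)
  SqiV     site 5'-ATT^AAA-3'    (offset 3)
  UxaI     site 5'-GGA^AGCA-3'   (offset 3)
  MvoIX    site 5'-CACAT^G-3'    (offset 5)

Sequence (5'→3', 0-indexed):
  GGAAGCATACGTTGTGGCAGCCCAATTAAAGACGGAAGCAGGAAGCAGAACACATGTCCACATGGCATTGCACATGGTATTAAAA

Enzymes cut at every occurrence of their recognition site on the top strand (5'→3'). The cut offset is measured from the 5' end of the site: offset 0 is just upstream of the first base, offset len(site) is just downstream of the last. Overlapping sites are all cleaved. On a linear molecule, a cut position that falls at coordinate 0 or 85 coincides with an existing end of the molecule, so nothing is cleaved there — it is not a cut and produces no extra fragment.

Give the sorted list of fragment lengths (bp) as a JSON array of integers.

[3,4,6,7,8,9,12,12,24]

Site scan:
  YnoIII (GATTA, off=5): no sites
  SqiV (ATTAAA, off=3): starts [24, 78] → cuts [27, 81]
  UxaI (GGAAGCA, off=3): starts [0, 33, 40] → cuts [3, 36, 43]
  MvoIX (CACATG, off=5): starts [50, 58, 70] → cuts [55, 63, 75]

Pooled cuts: [3, 27, 36, 43, 55, 63, 75, 81]

Fragments:
  [0,3): 3 bp
  [3,27): 24 bp
  [27,36): 9 bp
  [36,43): 7 bp
  [43,55): 12 bp
  [55,63): 8 bp
  [63,75): 12 bp
  [75,81): 6 bp
  [81,85): 4 bp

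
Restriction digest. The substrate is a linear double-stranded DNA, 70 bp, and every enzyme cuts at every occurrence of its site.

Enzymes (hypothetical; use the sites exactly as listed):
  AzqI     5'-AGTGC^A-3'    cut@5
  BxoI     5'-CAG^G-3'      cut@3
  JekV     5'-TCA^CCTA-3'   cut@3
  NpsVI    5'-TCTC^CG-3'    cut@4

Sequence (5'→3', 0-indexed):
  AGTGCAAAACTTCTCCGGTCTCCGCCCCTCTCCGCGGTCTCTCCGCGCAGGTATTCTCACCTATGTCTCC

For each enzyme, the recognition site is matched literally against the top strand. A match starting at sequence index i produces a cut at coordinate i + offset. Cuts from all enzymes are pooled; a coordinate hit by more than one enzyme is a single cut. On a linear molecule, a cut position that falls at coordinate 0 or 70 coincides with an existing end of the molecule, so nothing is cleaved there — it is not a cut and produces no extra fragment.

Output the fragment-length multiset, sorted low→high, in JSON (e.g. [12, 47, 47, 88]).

[5,7,7,9,10,10,11,11]

Site scan:
  AzqI (AGTGCA, off=5): starts [0] → cuts [5]
  BxoI (CAGG, off=3): starts [47] → cuts [50]
  JekV (TCACCTA, off=3): starts [56] → cuts [59]
  NpsVI (TCTCCG, off=4): starts [11, 18, 28, 39] → cuts [15, 22, 32, 43]

Pooled cuts: [5, 15, 22, 32, 43, 50, 59]

Fragments:
  [0,5): 5 bp
  [5,15): 10 bp
  [15,22): 7 bp
  [22,32): 10 bp
  [32,43): 11 bp
  [43,50): 7 bp
  [50,59): 9 bp
  [59,70): 11 bp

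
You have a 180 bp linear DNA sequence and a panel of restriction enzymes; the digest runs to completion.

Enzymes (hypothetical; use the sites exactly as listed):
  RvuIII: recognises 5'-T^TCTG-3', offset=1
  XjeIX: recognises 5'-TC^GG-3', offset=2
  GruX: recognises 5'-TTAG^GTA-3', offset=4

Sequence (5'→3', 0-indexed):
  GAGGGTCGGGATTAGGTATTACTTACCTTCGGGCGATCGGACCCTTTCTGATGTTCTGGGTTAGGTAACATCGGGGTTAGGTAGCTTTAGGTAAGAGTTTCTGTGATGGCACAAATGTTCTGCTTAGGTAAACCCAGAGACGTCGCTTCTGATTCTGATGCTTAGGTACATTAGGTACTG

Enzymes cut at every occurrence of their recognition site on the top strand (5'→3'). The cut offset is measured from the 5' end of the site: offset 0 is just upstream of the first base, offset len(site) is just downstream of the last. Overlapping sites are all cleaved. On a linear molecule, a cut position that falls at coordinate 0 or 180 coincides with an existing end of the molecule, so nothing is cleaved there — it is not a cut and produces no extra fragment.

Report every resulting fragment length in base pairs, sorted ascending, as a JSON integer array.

Scan for sites:
  RvuIII (TTCTG, off=1): starts [45, 53, 98, 117, 146, 152] → cuts [46, 54, 99, 118, 147, 153]
  XjeIX (TCGG, off=2): starts [5, 28, 36, 70] → cuts [7, 30, 38, 72]
  GruX (TTAGGTA, off=4): starts [11, 60, 76, 86, 123, 161, 170] → cuts [15, 64, 80, 90, 127, 165, 174]

All cut coordinates (distinct, sorted): [7, 15, 30, 38, 46, 54, 64, 72, 80, 90, 99, 118, 127, 147, 153, 165, 174]

Fragment lengths:
  [0,7): 7 bp
  [7,15): 8 bp
  [15,30): 15 bp
  [30,38): 8 bp
  [38,46): 8 bp
  [46,54): 8 bp
  [54,64): 10 bp
  [64,72): 8 bp
  [72,80): 8 bp
  [80,90): 10 bp
  [90,99): 9 bp
  [99,118): 19 bp
  [118,127): 9 bp
  [127,147): 20 bp
  [147,153): 6 bp
  [153,165): 12 bp
  [165,174): 9 bp
  [174,180): 6 bp

[6,6,7,8,8,8,8,8,8,9,9,9,10,10,12,15,19,20]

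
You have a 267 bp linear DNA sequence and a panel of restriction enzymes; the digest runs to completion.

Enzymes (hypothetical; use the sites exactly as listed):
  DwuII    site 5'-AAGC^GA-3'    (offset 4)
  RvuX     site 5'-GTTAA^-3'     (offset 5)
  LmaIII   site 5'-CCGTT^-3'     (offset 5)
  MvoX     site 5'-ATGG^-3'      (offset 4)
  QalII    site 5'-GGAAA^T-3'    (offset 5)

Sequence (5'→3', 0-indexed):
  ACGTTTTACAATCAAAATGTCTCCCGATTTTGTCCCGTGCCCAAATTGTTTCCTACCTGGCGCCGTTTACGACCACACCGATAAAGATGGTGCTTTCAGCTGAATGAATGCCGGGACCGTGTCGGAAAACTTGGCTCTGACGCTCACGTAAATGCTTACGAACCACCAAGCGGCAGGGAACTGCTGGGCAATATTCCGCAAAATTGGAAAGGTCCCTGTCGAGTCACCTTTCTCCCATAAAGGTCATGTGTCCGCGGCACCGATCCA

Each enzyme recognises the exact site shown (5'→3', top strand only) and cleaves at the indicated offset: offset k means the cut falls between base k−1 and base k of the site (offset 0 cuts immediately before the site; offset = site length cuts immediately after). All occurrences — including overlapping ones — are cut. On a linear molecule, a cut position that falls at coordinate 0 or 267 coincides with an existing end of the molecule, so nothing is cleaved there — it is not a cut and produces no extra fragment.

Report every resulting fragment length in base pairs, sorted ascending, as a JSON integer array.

[23,67,177]

Scan for sites:
  DwuII (AAGCGA, off=4): no sites
  RvuX (GTTAA, off=5): no sites
  LmaIII (CCGTT, off=5): starts [62] → cuts [67]
  MvoX (ATGG, off=4): starts [86] → cuts [90]
  QalII (GGAAAT, off=5): no sites

All cut coordinates (distinct, sorted): [67, 90]

Fragment lengths:
  [0,67): 67 bp
  [67,90): 23 bp
  [90,267): 177 bp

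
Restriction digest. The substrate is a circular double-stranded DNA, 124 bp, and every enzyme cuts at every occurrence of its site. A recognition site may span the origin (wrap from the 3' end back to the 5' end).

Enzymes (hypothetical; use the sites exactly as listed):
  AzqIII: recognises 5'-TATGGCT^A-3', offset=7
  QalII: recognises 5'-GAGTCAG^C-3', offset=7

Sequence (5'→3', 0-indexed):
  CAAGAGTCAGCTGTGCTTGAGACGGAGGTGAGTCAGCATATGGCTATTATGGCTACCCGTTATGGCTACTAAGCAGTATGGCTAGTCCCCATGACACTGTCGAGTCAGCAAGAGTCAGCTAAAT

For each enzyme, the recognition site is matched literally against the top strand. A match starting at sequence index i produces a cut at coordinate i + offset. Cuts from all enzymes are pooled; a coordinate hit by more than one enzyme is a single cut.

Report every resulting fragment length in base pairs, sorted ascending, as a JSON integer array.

Scan for sites:
  AzqIII TATGGCTA/7: at [38, 47, 60, 76] ⇒ [45, 54, 67, 83]
  QalII GAGTCAGC/7: at [3, 29, 101, 111] ⇒ [10, 36, 108, 118]

All cut coordinates (distinct, sorted): [10, 36, 45, 54, 67, 83, 108, 118]

Fragments:
  10→36: 26 bp
  36→45: 9 bp
  45→54: 9 bp
  54→67: 13 bp
  67→83: 16 bp
  83→108: 25 bp
  108→118: 10 bp
  118→10 (wrap): 124-118+10 = 16 bp

[9,9,10,13,16,16,25,26]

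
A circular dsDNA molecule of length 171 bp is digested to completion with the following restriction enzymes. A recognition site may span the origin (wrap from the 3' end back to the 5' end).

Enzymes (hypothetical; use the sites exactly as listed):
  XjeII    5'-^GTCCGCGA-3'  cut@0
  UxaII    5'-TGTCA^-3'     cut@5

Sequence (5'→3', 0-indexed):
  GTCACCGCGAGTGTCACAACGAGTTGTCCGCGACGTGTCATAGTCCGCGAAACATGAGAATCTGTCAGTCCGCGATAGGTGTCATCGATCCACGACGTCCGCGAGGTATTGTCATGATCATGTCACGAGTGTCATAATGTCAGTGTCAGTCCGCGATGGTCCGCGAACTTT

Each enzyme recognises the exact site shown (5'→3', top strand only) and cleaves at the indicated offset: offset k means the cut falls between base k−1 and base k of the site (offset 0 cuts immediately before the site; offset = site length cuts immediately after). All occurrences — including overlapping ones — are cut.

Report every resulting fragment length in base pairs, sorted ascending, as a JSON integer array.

Site scan:
  XjeII (GTCCGCGA, off=0): starts [25, 42, 67, 96, 148, 158] → cuts [25, 42, 67, 96, 148, 158]
  UxaII (TGTCA, off=5): starts [11, 35, 62, 79, 109, 120, 129, 137, 143, 170] → cuts [4, 16, 40, 67, 84, 114, 125, 134, 142, 148]

Pooled cuts: [4, 16, 25, 40, 42, 67, 84, 96, 114, 125, 134, 142, 148, 158]

Fragments:
  4→16: 12 bp
  16→25: 9 bp
  25→40: 15 bp
  40→42: 2 bp
  42→67: 25 bp
  67→84: 17 bp
  84→96: 12 bp
  96→114: 18 bp
  114→125: 11 bp
  125→134: 9 bp
  134→142: 8 bp
  142→148: 6 bp
  148→158: 10 bp
  158→4 (wrap): 171-158+4 = 17 bp

[2,6,8,9,9,10,11,12,12,15,17,17,18,25]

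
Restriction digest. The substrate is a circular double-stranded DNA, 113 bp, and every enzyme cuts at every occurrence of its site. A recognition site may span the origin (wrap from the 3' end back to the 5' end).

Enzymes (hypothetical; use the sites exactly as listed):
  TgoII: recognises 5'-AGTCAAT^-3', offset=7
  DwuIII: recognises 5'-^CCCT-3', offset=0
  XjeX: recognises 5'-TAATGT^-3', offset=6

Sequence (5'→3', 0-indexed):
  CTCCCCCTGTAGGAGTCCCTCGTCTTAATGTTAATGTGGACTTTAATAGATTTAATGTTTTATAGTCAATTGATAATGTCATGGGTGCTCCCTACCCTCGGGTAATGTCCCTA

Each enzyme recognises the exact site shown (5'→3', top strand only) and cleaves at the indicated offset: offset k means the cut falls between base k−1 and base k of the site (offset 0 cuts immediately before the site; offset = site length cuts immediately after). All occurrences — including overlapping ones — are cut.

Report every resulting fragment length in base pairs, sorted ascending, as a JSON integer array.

Scan for sites:
  TgoII AGTCAAT/7: at [63] ⇒ [70]
  DwuIII CCCT/0: at [4, 16, 89, 94, 108] ⇒ [4, 16, 89, 94, 108]
  XjeX TAATGT/6: at [25, 31, 52, 73, 102] ⇒ [31, 37, 58, 79, 108]

Pooled cuts: [4, 16, 31, 37, 58, 70, 79, 89, 94, 108]

Fragment lengths:
  4→16: 12 bp
  16→31: 15 bp
  31→37: 6 bp
  37→58: 21 bp
  58→70: 12 bp
  70→79: 9 bp
  79→89: 10 bp
  89→94: 5 bp
  94→108: 14 bp
  108→4 (wrap): 113-108+4 = 9 bp

[5,6,9,9,10,12,12,14,15,21]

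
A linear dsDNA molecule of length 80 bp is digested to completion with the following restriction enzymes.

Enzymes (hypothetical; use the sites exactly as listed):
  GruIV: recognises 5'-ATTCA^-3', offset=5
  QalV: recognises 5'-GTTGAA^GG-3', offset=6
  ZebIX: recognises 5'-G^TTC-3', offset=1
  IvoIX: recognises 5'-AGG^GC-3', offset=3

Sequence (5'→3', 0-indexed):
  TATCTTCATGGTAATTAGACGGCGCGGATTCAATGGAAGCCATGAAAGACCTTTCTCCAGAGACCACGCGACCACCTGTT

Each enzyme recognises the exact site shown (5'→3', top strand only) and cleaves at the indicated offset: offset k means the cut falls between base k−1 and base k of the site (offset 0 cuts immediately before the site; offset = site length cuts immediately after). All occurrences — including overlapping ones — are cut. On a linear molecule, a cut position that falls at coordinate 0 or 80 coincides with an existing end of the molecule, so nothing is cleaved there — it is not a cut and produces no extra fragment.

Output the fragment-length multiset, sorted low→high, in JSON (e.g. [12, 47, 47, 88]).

[32,48]

Site scan:
  GruIV ATTCA/5: at [27] ⇒ [32]
  QalV (GTTGAAGG, off=6): no sites
  ZebIX (GTTC, off=1): no sites
  IvoIX (AGGGC, off=3): no sites

Pooled cuts: [32]

Fragments:
  [0,32): 32 bp
  [32,80): 48 bp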